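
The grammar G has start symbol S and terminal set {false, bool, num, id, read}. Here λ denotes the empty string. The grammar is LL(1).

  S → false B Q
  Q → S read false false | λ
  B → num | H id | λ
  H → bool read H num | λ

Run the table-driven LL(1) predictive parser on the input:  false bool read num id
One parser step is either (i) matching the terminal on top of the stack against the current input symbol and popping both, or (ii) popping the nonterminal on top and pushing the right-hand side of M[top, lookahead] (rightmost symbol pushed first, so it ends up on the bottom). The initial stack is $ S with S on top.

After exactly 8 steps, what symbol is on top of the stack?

step 1: stack=$ S  input=false bool read num id $  — expand S → false B Q
step 2: stack=$ Q B false  input=false bool read num id $  — match false
step 3: stack=$ Q B  input=bool read num id $  — expand B → H id
step 4: stack=$ Q id H  input=bool read num id $  — expand H → bool read H num
step 5: stack=$ Q id num H read bool  input=bool read num id $  — match bool
step 6: stack=$ Q id num H read  input=read num id $  — match read
step 7: stack=$ Q id num H  input=num id $  — expand H → λ
step 8: stack=$ Q id num  input=num id $  — match num
Stack after step 8: $ Q id (top = id).

id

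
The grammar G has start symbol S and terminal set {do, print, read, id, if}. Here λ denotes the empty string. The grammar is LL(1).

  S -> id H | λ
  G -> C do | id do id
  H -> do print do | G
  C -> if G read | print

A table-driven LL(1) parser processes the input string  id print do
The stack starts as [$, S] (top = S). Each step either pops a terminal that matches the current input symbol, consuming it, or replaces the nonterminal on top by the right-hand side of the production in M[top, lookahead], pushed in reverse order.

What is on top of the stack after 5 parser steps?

step 1: stack=$ S  input=id print do $  — expand S -> id H
step 2: stack=$ H id  input=id print do $  — match id
step 3: stack=$ H  input=print do $  — expand H -> G
step 4: stack=$ G  input=print do $  — expand G -> C do
step 5: stack=$ do C  input=print do $  — expand C -> print
Stack after step 5: $ do print (top = print).

print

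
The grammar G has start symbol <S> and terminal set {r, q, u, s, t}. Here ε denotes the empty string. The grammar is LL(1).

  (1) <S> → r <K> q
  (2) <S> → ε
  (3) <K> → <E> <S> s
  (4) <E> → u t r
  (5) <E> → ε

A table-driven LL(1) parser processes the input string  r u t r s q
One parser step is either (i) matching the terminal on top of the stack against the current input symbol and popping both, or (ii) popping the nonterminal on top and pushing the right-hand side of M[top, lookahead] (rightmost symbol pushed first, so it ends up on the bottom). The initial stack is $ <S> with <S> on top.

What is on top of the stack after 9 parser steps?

q

step 1: stack=$ <S>  input=r u t r s q $  — expand <S> → r <K> q
step 2: stack=$ q <K> r  input=r u t r s q $  — match r
step 3: stack=$ q <K>  input=u t r s q $  — expand <K> → <E> <S> s
step 4: stack=$ q s <S> <E>  input=u t r s q $  — expand <E> → u t r
step 5: stack=$ q s <S> r t u  input=u t r s q $  — match u
step 6: stack=$ q s <S> r t  input=t r s q $  — match t
step 7: stack=$ q s <S> r  input=r s q $  — match r
step 8: stack=$ q s <S>  input=s q $  — expand <S> → ε
step 9: stack=$ q s  input=s q $  — match s
Stack after step 9: $ q (top = q).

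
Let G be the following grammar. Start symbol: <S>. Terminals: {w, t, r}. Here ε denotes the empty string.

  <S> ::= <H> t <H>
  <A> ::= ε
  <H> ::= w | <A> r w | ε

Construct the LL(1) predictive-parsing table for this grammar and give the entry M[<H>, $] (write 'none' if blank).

<H> ::= ε

FIRST(<A>): from <A>::=ε we get {ε}. So FIRST(<A>) = {ε}.
FIRST(<H>): from <H>::=w we get {w}; from <H>::=<A> r w we get {r}; from <H>::=ε we get {ε}. So FIRST(<H>) = {ε, r, w}.
FIRST(<S>): from <S>::=<H> t <H> we get {r, t, w}. So FIRST(<S>) = {r, t, w}.
FOLLOW(<S>) includes $ since <S> is the start symbol.
FOLLOW(<S>): <S> appears on no right-hand side. Thus FOLLOW(<S>) = {$}.
FOLLOW(<H>): in <S>::=<H> t <H> (occurrence 1), <H> is followed by t <H> with FIRST {t}; in <S>::=<H> t <H> (occurrence 2), the suffix after <H> is empty, so FOLLOW(<H>) ⊇ FOLLOW(<S>) = {$}. Thus FOLLOW(<H>) = {$, t}.
For <H> ::= w: FIRST(w) = {w}, so it goes in M[<H>, t] for t ∈ {w}.
For <H> ::= <A> r w: FIRST(<A> r w) = {r}, so it goes in M[<H>, t] for t ∈ {r}.
For <H> ::= ε: FIRST(ε) = {ε}, so it goes in M[<H>, t] for t ∈ {}; since ε ∈ FIRST, also for every t ∈ FOLLOW(<H>) = {$, t}.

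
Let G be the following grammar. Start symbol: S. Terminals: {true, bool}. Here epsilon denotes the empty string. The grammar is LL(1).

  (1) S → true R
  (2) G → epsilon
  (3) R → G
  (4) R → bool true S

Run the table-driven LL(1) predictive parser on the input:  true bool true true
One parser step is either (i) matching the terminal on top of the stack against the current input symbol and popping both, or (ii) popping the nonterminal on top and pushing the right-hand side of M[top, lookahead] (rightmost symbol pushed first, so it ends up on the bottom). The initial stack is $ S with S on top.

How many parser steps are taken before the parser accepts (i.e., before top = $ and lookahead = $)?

9

     Stack          Input                  Action
  1  $ S            true bool true true $  expand S → true R
  2  $ R true       true bool true true $  match true
  3  $ R            bool true true $       expand R → bool true S
  4  $ S true bool  bool true true $       match bool
  5  $ S true       true true $            match true
  6  $ S            true $                 expand S → true R
  7  $ R true       true $                 match true
  8  $ R            $                      expand R → G
  9  $ G            $                      expand G → epsilon
Accept reached after 9 steps.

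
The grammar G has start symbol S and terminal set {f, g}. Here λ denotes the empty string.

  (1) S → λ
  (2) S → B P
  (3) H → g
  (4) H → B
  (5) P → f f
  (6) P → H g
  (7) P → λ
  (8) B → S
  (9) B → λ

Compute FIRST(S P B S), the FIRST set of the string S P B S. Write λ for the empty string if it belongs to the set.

FIRST(S): from S→λ we get {λ}; from S→B P we get {λ, f, g}. So FIRST(S) = {λ, f, g}.
FIRST(B): from B→S we get {λ, f, g}; from B→λ we get {λ}. So FIRST(B) = {λ, f, g}.
FIRST(H): from H→g we get {g}; from H→B we get {λ, f, g}. So FIRST(H) = {λ, f, g}.
FIRST(P): from P→f f we get {f}; from P→H g we get {f, g}; from P→λ we get {λ}. So FIRST(P) = {λ, f, g}.
FIRST(S P B S): take FIRST of each symbol in turn, carrying on past any symbol whose FIRST contains λ; result {λ, f, g}.

{λ, f, g}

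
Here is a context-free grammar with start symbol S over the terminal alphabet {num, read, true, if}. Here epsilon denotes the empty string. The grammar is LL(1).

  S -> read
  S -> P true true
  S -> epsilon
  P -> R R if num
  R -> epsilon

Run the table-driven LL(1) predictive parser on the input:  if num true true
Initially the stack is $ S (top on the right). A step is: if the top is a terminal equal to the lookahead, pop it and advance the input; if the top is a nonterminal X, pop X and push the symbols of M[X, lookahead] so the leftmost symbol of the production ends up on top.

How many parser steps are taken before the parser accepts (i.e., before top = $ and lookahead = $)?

8

step 1: stack=$ S  input=if num true true $  — expand S -> P true true
step 2: stack=$ true true P  input=if num true true $  — expand P -> R R if num
step 3: stack=$ true true num if R R  input=if num true true $  — expand R -> epsilon
step 4: stack=$ true true num if R  input=if num true true $  — expand R -> epsilon
step 5: stack=$ true true num if  input=if num true true $  — match if
step 6: stack=$ true true num  input=num true true $  — match num
step 7: stack=$ true true  input=true true $  — match true
step 8: stack=$ true  input=true $  — match true
Accept reached after 8 steps.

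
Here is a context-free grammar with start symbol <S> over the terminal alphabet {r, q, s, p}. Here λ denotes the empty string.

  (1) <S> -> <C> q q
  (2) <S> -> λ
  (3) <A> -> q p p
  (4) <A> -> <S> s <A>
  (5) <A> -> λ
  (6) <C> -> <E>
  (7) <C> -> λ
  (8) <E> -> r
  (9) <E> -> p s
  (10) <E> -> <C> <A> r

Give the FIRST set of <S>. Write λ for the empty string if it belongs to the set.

{λ, p, q, r, s}

FIRST(<S>) = {λ, p, q, r, s}  (via <C> q q)
FIRST(<A>) = {λ, p, q, r, s}  (via <S> s <A>)
FIRST(<C>) = {λ, p, q, r, s}  (via <E>)
FIRST(<E>) = {p, q, r, s}  (via <C> <A> r)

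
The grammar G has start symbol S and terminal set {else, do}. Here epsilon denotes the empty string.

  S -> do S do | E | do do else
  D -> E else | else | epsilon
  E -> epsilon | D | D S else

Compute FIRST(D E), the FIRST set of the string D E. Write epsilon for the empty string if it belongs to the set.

{epsilon, do, else}

FIRST(S): from S->do S do we get {do}; from S->E we get {epsilon, do, else}; from S->do do else we get {do}. So FIRST(S) = {epsilon, do, else}.
FIRST(D): from D->E else we get {do, else}; from D->else we get {else}; from D->epsilon we get {epsilon}. So FIRST(D) = {epsilon, do, else}.
FIRST(E): from E->epsilon we get {epsilon}; from E->D we get {epsilon, do, else}; from E->D S else we get {do, else}. So FIRST(E) = {epsilon, do, else}.
FIRST(D E): take FIRST of each symbol in turn, carrying on past any symbol whose FIRST contains epsilon; result {epsilon, do, else}.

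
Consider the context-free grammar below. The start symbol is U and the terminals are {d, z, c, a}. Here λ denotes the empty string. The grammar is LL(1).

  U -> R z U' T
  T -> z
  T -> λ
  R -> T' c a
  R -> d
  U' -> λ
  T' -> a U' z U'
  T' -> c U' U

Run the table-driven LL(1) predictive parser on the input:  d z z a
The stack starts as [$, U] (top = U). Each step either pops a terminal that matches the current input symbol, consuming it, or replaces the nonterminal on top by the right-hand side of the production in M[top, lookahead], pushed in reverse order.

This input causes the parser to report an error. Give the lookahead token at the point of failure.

step 1: stack=$ U  input=d z z a $  — expand U -> R z U' T
step 2: stack=$ T U' z R  input=d z z a $  — expand R -> d
step 3: stack=$ T U' z d  input=d z z a $  — match d
step 4: stack=$ T U' z  input=z z a $  — match z
step 5: stack=$ T U'  input=z a $  — expand U' -> λ
step 6: stack=$ T  input=z a $  — expand T -> z
step 7: stack=$ z  input=z a $  — match z
step 8: stack=$  input=a $  — error: stack empty but input remains

a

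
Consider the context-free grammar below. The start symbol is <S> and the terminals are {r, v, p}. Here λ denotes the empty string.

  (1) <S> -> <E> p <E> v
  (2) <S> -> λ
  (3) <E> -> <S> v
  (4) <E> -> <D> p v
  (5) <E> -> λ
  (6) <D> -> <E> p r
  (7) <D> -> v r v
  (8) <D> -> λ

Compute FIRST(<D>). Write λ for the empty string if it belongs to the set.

{λ, p, v}

FIRST(<S>) = {λ, p, v}  (via <E> p <E> v)
FIRST(<E>) = {λ, p, v}  (via <S> v, <D> p v)
FIRST(<D>) = {λ, p, v}  (via <E> p r)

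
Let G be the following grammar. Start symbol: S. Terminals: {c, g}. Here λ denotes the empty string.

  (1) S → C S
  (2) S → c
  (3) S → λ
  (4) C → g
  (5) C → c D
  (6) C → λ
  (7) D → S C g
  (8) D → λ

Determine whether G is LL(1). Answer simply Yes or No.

FIRST(S) = {λ, c, g}
FIRST(C) = {λ, c, g}
FIRST(D) = {λ, c, g}
FOLLOW(S) = {$, c, g}
FOLLOW(C) = {$, c, g}
FOLLOW(D) = {$, c, g}
Cell M[C, c] receives both C → c D and C → λ — the grammar is not LL(1).

No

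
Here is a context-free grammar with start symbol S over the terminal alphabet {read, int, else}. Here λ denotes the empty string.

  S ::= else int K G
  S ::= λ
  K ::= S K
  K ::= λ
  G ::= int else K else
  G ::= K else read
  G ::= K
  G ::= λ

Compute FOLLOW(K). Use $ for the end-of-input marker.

{$, else, int}

FIRST(S) = {λ, else}
FIRST(K) = {λ, else}  (via S K)
FIRST(G) = {λ, else, int}  (via K else read, K)
FOLLOW(S) includes $ since S is the start symbol.
FOLLOW(S): in K::=S K, S is followed by K with FIRST {λ, else}; in K::=S K, the suffix after S is nullable, so FOLLOW(S) ⊇ FOLLOW(K) = {$, else, int}. Thus FOLLOW(S) = {$, else, int}.
FOLLOW(G): in S::=else int K G, the suffix after G is empty, so FOLLOW(G) ⊇ FOLLOW(S) = {$, else, int}. Thus FOLLOW(G) = {$, else, int}.
FOLLOW(K): in S::=else int K G, K is followed by G with FIRST {λ, else, int}; in S::=else int K G, the suffix after K is nullable, so FOLLOW(K) ⊇ FOLLOW(S) = {$, else, int}; in K::=S K, the suffix after K is empty (adds nothing new); in G::=int else K else, K is followed by else with FIRST {else}; in G::=K else read, K is followed by else read with FIRST {else}; in G::=K, the suffix after K is empty, so FOLLOW(K) ⊇ FOLLOW(G) = {$, else, int}. Thus FOLLOW(K) = {$, else, int}.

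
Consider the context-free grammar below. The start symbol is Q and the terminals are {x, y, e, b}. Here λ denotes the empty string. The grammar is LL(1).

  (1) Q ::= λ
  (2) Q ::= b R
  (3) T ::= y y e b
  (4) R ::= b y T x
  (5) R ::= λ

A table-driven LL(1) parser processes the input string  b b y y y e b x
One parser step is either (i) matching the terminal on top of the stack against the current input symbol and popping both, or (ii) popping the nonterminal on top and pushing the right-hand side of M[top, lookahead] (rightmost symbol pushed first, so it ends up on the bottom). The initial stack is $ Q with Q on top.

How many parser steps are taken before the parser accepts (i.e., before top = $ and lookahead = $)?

      Stack        Input              Action
   1  $ Q          b b y y y e b x $  expand Q ::= b R
   2  $ R b        b b y y y e b x $  match b
   3  $ R          b y y y e b x $    expand R ::= b y T x
   4  $ x T y b    b y y y e b x $    match b
   5  $ x T y      y y y e b x $      match y
   6  $ x T        y y e b x $        expand T ::= y y e b
   7  $ x b e y y  y y e b x $        match y
   8  $ x b e y    y e b x $          match y
   9  $ x b e      e b x $            match e
  10  $ x b        b x $              match b
  11  $ x          x $                match x
Accept reached after 11 steps.

11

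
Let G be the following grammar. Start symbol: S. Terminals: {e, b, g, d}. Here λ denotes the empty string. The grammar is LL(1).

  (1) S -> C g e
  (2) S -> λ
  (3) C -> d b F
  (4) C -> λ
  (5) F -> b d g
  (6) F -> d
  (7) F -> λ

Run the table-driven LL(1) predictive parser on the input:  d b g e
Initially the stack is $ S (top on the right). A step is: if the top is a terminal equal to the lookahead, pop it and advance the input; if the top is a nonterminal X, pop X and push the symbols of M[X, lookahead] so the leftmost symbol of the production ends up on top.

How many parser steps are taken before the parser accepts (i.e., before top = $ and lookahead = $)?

step 1: stack=$ S  input=d b g e $  — expand S -> C g e
step 2: stack=$ e g C  input=d b g e $  — expand C -> d b F
step 3: stack=$ e g F b d  input=d b g e $  — match d
step 4: stack=$ e g F b  input=b g e $  — match b
step 5: stack=$ e g F  input=g e $  — expand F -> λ
step 6: stack=$ e g  input=g e $  — match g
step 7: stack=$ e  input=e $  — match e
Accept reached after 7 steps.

7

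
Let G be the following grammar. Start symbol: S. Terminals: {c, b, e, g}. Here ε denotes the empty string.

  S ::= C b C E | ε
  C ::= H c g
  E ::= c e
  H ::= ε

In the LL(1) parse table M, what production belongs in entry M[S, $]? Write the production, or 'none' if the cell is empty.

FIRST(E) = {c}
FIRST(H) = {ε}
FIRST(C) = {c}  (via H c g)
FIRST(S) = {ε, c}  (via C b C E)
FOLLOW(S) includes $ since S is the start symbol.
FOLLOW(S): S appears on no right-hand side. Thus FOLLOW(S) = {$}.
For S ::= C b C E: FIRST(C b C E) = {c}, so it goes in M[S, t] for t ∈ {c}.
For S ::= ε: FIRST(ε) = {ε}, so it goes in M[S, t] for t ∈ {}; since ε ∈ FIRST, also for every t ∈ FOLLOW(S) = {$}.

S ::= ε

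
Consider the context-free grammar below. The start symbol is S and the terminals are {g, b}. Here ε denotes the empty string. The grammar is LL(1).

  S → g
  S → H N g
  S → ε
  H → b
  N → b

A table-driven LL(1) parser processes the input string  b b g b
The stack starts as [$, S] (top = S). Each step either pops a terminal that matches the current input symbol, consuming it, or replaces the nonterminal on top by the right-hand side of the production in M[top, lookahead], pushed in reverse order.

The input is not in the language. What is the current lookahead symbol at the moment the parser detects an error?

step 1: stack=$ S  input=b b g b $  — expand S → H N g
step 2: stack=$ g N H  input=b b g b $  — expand H → b
step 3: stack=$ g N b  input=b b g b $  — match b
step 4: stack=$ g N  input=b g b $  — expand N → b
step 5: stack=$ g b  input=b g b $  — match b
step 6: stack=$ g  input=g b $  — match g
step 7: stack=$  input=b $  — error: stack empty but input remains

b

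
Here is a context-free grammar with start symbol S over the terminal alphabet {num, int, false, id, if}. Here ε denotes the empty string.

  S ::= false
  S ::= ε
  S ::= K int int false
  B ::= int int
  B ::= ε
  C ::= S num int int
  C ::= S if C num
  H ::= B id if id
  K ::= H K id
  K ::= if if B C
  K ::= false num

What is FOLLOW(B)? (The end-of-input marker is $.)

FIRST(B) = {ε, int}
FIRST(H) = {id, int}  (via B id if id)
FIRST(K) = {false, id, if, int}  (via H K id)
FIRST(S) = {ε, false, id, if, int}  (via K int int false)
FIRST(C) = {false, id, if, int, num}  (via S num int int, S if C num)
FOLLOW(S) includes $ since S is the start symbol.
FOLLOW(S): in C::=S num int int, S is followed by num int int with FIRST {num}; in C::=S if C num, S is followed by if C num with FIRST {if}. Thus FOLLOW(S) = {$, if, num}.
FOLLOW(B): in H::=B id if id, B is followed by id if id with FIRST {id}; in K::=if if B C, B is followed by C with FIRST {false, id, if, int, num}. Thus FOLLOW(B) = {false, id, if, int, num}.
FOLLOW(H): in K::=H K id, H is followed by K id with FIRST {false, id, if, int}. Thus FOLLOW(H) = {false, id, if, int}.
FOLLOW(K): in S::=K int int false, K is followed by int int false with FIRST {int}; in K::=H K id, K is followed by id with FIRST {id}. Thus FOLLOW(K) = {id, int}.
FOLLOW(C): in C::=S if C num, C is followed by num with FIRST {num}; in K::=if if B C, the suffix after C is empty, so FOLLOW(C) ⊇ FOLLOW(K) = {id, int}. Thus FOLLOW(C) = {id, int, num}.

{false, id, if, int, num}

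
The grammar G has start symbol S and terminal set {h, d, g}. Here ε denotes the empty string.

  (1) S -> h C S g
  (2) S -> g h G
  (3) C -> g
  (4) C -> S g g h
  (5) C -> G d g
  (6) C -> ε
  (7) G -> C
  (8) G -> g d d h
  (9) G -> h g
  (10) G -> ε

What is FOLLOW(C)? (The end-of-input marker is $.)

FIRST(S): from S->h C S g we get {h}; from S->g h G we get {g}. So FIRST(S) = {g, h}.
FIRST(C): from C->g we get {g}; from C->S g g h we get {g, h}; from C->G d g we get {d, g, h}; from C->ε we get {ε}. So FIRST(C) = {ε, d, g, h}.
FIRST(G): from G->C we get {ε, d, g, h}; from G->g d d h we get {g}; from G->h g we get {h}; from G->ε we get {ε}. So FIRST(G) = {ε, d, g, h}.
FOLLOW(S) includes $ since S is the start symbol.
FOLLOW(S): in S->h C S g, S is followed by g with FIRST {g}; in C->S g g h, S is followed by g g h with FIRST {g}. Thus FOLLOW(S) = {$, g}.
FOLLOW(G): in S->g h G, the suffix after G is empty, so FOLLOW(G) ⊇ FOLLOW(S) = {$, g}; in C->G d g, G is followed by d g with FIRST {d}. Thus FOLLOW(G) = {$, d, g}.
FOLLOW(C): in S->h C S g, C is followed by S g with FIRST {g, h}; in G->C, the suffix after C is empty, so FOLLOW(C) ⊇ FOLLOW(G) = {$, d, g}. Thus FOLLOW(C) = {$, d, g, h}.

{$, d, g, h}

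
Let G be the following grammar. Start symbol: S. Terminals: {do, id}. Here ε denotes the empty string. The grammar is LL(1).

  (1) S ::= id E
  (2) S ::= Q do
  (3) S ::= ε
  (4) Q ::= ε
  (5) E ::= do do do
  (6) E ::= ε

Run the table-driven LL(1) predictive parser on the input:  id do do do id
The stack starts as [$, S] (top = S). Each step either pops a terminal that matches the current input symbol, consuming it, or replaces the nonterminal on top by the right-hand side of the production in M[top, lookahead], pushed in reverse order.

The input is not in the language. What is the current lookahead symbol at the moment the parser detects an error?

id

     Stack       Input             Action
  1  $ S         id do do do id $  expand S ::= id E
  2  $ E id      id do do do id $  match id
  3  $ E         do do do id $     expand E ::= do do do
  4  $ do do do  do do do id $     match do
  5  $ do do     do do id $        match do
  6  $ do        do id $           match do
  7  $           id $              error: stack empty but input remains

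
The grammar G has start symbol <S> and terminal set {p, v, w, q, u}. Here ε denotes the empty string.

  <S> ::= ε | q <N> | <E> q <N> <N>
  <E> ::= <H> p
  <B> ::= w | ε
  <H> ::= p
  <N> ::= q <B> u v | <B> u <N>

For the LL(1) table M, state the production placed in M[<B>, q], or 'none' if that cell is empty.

FIRST(<B>) = {ε, w}
FIRST(<H>) = {p}
FIRST(<E>) = {p}  (via <H> p)
FIRST(<N>) = {q, u, w}  (via <B> u <N>)
FIRST(<S>) = {ε, p, q}  (via <E> q <N> <N>)
FOLLOW(<S>) includes $ since <S> is the start symbol.
FOLLOW(<B>): in <N>::=q <B> u v, <B> is followed by u v with FIRST {u}; in <N>::=<B> u <N>, <B> is followed by u <N> with FIRST {u}. Thus FOLLOW(<B>) = {u}.
For <B> ::= w: FIRST(w) = {w}, so it goes in M[<B>, t] for t ∈ {w}.
For <B> ::= ε: FIRST(ε) = {ε}, so it goes in M[<B>, t] for t ∈ {}; since ε ∈ FIRST, also for every t ∈ FOLLOW(<B>) = {u}.
None of these place a production in M[<B>, q].

none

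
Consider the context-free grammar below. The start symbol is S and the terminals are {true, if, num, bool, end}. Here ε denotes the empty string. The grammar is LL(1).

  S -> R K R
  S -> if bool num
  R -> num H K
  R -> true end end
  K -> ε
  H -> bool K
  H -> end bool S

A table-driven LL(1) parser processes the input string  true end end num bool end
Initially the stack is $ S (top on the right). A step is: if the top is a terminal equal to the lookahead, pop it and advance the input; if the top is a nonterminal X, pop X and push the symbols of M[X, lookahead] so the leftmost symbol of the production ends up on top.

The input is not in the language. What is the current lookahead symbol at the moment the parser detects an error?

end

      Stack               Input                        Action
   1  $ S                 true end end num bool end $  expand S -> R K R
   2  $ R K R             true end end num bool end $  expand R -> true end end
   3  $ R K end end true  true end end num bool end $  match true
   4  $ R K end end       end end num bool end $       match end
   5  $ R K end           end num bool end $           match end
   6  $ R K               num bool end $               expand K -> ε
   7  $ R                 num bool end $               expand R -> num H K
   8  $ K H num           num bool end $               match num
   9  $ K H               bool end $                   expand H -> bool K
  10  $ K K bool          bool end $                   match bool
  11  $ K K               end $                        error: M[K, end] is empty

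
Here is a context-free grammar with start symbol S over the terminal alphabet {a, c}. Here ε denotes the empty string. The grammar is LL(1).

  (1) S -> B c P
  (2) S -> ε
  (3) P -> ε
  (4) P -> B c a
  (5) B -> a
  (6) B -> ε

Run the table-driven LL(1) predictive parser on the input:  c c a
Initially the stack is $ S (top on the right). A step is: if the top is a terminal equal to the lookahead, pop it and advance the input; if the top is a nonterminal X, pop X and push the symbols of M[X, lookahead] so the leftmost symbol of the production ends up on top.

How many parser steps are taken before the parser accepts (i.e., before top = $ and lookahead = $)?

7

     Stack    Input    Action
  1  $ S      c c a $  expand S -> B c P
  2  $ P c B  c c a $  expand B -> ε
  3  $ P c    c c a $  match c
  4  $ P      c a $    expand P -> B c a
  5  $ a c B  c a $    expand B -> ε
  6  $ a c    c a $    match c
  7  $ a      a $      match a
Accept reached after 7 steps.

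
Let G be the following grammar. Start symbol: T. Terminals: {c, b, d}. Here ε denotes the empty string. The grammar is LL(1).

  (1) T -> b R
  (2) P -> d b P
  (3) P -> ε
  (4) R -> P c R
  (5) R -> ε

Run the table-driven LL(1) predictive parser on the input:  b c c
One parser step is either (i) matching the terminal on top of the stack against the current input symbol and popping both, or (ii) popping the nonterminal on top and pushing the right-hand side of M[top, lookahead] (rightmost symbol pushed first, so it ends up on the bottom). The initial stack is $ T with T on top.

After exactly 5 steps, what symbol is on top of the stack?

R

     Stack    Input    Action
  1  $ T      b c c $  expand T -> b R
  2  $ R b    b c c $  match b
  3  $ R      c c $    expand R -> P c R
  4  $ R c P  c c $    expand P -> ε
  5  $ R c    c c $    match c
Stack after step 5: $ R (top = R).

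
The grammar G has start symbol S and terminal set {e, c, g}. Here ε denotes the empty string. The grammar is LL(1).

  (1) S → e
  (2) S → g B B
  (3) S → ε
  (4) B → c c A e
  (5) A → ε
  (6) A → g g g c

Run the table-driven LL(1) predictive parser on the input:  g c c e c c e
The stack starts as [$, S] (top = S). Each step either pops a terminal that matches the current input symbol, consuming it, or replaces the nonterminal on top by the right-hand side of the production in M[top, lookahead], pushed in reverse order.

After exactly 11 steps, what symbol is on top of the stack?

e

step 1: stack=$ S  input=g c c e c c e $  — expand S → g B B
step 2: stack=$ B B g  input=g c c e c c e $  — match g
step 3: stack=$ B B  input=c c e c c e $  — expand B → c c A e
step 4: stack=$ B e A c c  input=c c e c c e $  — match c
step 5: stack=$ B e A c  input=c e c c e $  — match c
step 6: stack=$ B e A  input=e c c e $  — expand A → ε
step 7: stack=$ B e  input=e c c e $  — match e
step 8: stack=$ B  input=c c e $  — expand B → c c A e
step 9: stack=$ e A c c  input=c c e $  — match c
step 10: stack=$ e A c  input=c e $  — match c
step 11: stack=$ e A  input=e $  — expand A → ε
Stack after step 11: $ e (top = e).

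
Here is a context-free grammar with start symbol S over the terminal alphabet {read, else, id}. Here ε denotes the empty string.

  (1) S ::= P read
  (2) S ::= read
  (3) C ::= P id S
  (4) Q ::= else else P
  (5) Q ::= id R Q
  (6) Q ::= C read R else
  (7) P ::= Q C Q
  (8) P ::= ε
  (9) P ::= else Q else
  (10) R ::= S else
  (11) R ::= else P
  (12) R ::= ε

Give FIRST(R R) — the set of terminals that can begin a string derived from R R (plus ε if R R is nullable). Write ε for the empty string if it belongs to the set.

{ε, else, id, read}

FIRST(S) = {else, id, read}  (via P read)
FIRST(R) = {ε, else, id, read}  (via S else)
FIRST(C) = {else, id}  (via P id S)
FIRST(Q) = {else, id}  (via C read R else)
FIRST(P) = {ε, else, id}  (via Q C Q)
FIRST(R R): take FIRST of each symbol in turn, carrying on past any symbol whose FIRST contains ε; result {ε, else, id, read}.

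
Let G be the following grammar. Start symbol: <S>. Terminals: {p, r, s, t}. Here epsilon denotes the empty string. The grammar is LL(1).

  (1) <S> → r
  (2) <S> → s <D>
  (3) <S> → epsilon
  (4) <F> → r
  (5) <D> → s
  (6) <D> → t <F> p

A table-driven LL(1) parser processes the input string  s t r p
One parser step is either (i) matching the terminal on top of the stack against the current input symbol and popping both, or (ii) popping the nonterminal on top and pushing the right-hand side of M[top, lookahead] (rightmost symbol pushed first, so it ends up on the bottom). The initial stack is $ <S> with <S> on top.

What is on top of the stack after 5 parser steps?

step 1: stack=$ <S>  input=s t r p $  — expand <S> → s <D>
step 2: stack=$ <D> s  input=s t r p $  — match s
step 3: stack=$ <D>  input=t r p $  — expand <D> → t <F> p
step 4: stack=$ p <F> t  input=t r p $  — match t
step 5: stack=$ p <F>  input=r p $  — expand <F> → r
Stack after step 5: $ p r (top = r).

r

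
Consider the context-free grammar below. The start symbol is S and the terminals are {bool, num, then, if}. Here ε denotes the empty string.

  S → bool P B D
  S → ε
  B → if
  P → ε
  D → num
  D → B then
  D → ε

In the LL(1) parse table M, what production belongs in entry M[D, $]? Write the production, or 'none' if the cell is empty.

D → ε

FIRST(S): from S→bool P B D we get {bool}; from S→ε we get {ε}. So FIRST(S) = {ε, bool}.
FIRST(B): from B→if we get {if}. So FIRST(B) = {if}.
FIRST(P): from P→ε we get {ε}. So FIRST(P) = {ε}.
FIRST(D): from D→num we get {num}; from D→B then we get {if}; from D→ε we get {ε}. So FIRST(D) = {ε, if, num}.
FOLLOW(S) includes $ since S is the start symbol.
FOLLOW(S): S appears on no right-hand side. Thus FOLLOW(S) = {$}.
FOLLOW(D): in S→bool P B D, the suffix after D is empty, so FOLLOW(D) ⊇ FOLLOW(S) = {$}. Thus FOLLOW(D) = {$}.
For D → num: FIRST(num) = {num}, so it goes in M[D, t] for t ∈ {num}.
For D → B then: FIRST(B then) = {if}, so it goes in M[D, t] for t ∈ {if}.
For D → ε: FIRST(ε) = {ε}, so it goes in M[D, t] for t ∈ {}; since ε ∈ FIRST, also for every t ∈ FOLLOW(D) = {$}.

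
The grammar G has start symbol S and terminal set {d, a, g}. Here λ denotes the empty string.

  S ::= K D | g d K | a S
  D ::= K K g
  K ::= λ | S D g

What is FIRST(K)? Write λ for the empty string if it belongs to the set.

{λ, a, g}

FIRST(S): from S::=K D we get {a, g}; from S::=g d K we get {g}; from S::=a S we get {a}. So FIRST(S) = {a, g}.
FIRST(K): from K::=λ we get {λ}; from K::=S D g we get {a, g}. So FIRST(K) = {λ, a, g}.
FIRST(D): from D::=K K g we get {a, g}. So FIRST(D) = {a, g}.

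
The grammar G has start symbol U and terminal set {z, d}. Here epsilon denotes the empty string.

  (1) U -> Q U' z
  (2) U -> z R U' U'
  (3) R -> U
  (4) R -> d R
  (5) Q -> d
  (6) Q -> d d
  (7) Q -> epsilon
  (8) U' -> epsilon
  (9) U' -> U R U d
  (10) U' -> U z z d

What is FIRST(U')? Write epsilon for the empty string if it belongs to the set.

FIRST(Q): from Q->d we get {d}; from Q->d d we get {d}; from Q->epsilon we get {epsilon}. So FIRST(Q) = {epsilon, d}.
FIRST(U): from U->Q U' z we get {d, z}; from U->z R U' U' we get {z}. So FIRST(U) = {d, z}.
FIRST(R): from R->U we get {d, z}; from R->d R we get {d}. So FIRST(R) = {d, z}.
FIRST(U'): from U'->epsilon we get {epsilon}; from U'->U R U d we get {d, z}; from U'->U z z d we get {d, z}. So FIRST(U') = {epsilon, d, z}.

{epsilon, d, z}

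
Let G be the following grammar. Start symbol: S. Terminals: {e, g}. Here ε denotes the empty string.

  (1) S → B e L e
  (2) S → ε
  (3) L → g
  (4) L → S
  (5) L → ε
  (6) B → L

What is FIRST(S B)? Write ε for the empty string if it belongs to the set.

{ε, e, g}

FIRST(S) = {ε, e, g}  (via B e L e)
FIRST(L) = {ε, e, g}  (via S)
FIRST(B) = {ε, e, g}  (via L)
FIRST(S B): take FIRST of each symbol in turn, carrying on past any symbol whose FIRST contains ε; result {ε, e, g}.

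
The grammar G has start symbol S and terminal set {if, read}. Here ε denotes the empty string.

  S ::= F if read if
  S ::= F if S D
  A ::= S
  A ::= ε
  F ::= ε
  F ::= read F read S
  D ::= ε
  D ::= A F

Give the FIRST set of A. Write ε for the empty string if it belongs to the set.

FIRST(F) = {ε, read}
FIRST(S) = {if, read}  (via F if read if, F if S D)
FIRST(A) = {ε, if, read}  (via S)
FIRST(D) = {ε, if, read}  (via A F)

{ε, if, read}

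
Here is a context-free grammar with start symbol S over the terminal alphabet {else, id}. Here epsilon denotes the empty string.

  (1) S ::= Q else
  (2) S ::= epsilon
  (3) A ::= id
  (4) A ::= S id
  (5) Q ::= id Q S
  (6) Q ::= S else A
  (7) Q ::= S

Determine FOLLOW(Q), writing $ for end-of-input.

FIRST(S): from S::=Q else we get {else, id}; from S::=epsilon we get {epsilon}. So FIRST(S) = {epsilon, else, id}.
FIRST(A): from A::=id we get {id}; from A::=S id we get {else, id}. So FIRST(A) = {else, id}.
FIRST(Q): from Q::=id Q S we get {id}; from Q::=S else A we get {else, id}; from Q::=S we get {epsilon, else, id}. So FIRST(Q) = {epsilon, else, id}.
FOLLOW(S) includes $ since S is the start symbol.
FOLLOW(Q): in S::=Q else, Q is followed by else with FIRST {else}; in Q::=id Q S, Q is followed by S with FIRST {epsilon, else, id}; in Q::=id Q S, the suffix after Q is nullable (adds nothing new). Thus FOLLOW(Q) = {else, id}.
FOLLOW(S): in A::=S id, S is followed by id with FIRST {id}; in Q::=id Q S, the suffix after S is empty, so FOLLOW(S) ⊇ FOLLOW(Q) = {else, id}; in Q::=S else A, S is followed by else A with FIRST {else}; in Q::=S, the suffix after S is empty, so FOLLOW(S) ⊇ FOLLOW(Q) = {else, id}. Thus FOLLOW(S) = {$, else, id}.
FOLLOW(A): in Q::=S else A, the suffix after A is empty, so FOLLOW(A) ⊇ FOLLOW(Q) = {else, id}. Thus FOLLOW(A) = {else, id}.

{else, id}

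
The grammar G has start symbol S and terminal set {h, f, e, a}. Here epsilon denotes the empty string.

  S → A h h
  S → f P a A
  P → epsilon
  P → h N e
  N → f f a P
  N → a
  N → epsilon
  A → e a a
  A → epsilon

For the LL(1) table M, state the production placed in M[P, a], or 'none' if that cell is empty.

P → epsilon

FIRST(P) = {epsilon, h}
FIRST(N) = {epsilon, a, f}
FIRST(A) = {epsilon, e}
FIRST(S) = {e, f, h}  (via A h h)
FOLLOW(S) includes $ since S is the start symbol.
FOLLOW(N): in P→h N e, N is followed by e with FIRST {e}. Thus FOLLOW(N) = {e}.
FOLLOW(P): in S→f P a A, P is followed by a A with FIRST {a}; in N→f f a P, the suffix after P is empty, so FOLLOW(P) ⊇ FOLLOW(N) = {e}. Thus FOLLOW(P) = {a, e}.
For P → epsilon: FIRST(epsilon) = {epsilon}, so it goes in M[P, t] for t ∈ {}; since epsilon ∈ FIRST, also for every t ∈ FOLLOW(P) = {a, e}.
For P → h N e: FIRST(h N e) = {h}, so it goes in M[P, t] for t ∈ {h}.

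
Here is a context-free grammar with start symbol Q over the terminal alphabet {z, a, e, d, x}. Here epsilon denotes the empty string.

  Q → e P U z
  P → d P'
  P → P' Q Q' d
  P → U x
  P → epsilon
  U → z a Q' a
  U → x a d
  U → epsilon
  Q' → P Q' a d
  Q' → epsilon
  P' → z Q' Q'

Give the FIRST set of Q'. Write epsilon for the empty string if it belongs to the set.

FIRST(Q): from Q→e P U z we get {e}. So FIRST(Q) = {e}.
FIRST(U): from U→z a Q' a we get {z}; from U→x a d we get {x}; from U→epsilon we get {epsilon}. So FIRST(U) = {epsilon, x, z}.
FIRST(P'): from P'→z Q' Q' we get {z}. So FIRST(P') = {z}.
FIRST(P): from P→d P' we get {d}; from P→P' Q Q' d we get {z}; from P→U x we get {x, z}; from P→epsilon we get {epsilon}. So FIRST(P) = {epsilon, d, x, z}.
FIRST(Q'): from Q'→P Q' a d we get {a, d, x, z}; from Q'→epsilon we get {epsilon}. So FIRST(Q') = {epsilon, a, d, x, z}.

{epsilon, a, d, x, z}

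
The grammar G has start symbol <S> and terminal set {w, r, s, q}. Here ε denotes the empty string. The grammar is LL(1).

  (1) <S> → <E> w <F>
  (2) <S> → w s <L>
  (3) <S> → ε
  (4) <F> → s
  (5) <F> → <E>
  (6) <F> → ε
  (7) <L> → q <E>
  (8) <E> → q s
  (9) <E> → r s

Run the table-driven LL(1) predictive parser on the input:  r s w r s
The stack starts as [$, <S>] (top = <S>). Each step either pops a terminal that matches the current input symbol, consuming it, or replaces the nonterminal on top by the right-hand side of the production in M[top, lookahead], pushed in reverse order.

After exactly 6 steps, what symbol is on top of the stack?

<E>

     Stack        Input        Action
  1  $ <S>        r s w r s $  expand <S> → <E> w <F>
  2  $ <F> w <E>  r s w r s $  expand <E> → r s
  3  $ <F> w s r  r s w r s $  match r
  4  $ <F> w s    s w r s $    match s
  5  $ <F> w      w r s $      match w
  6  $ <F>        r s $        expand <F> → <E>
Stack after step 6: $ <E> (top = <E>).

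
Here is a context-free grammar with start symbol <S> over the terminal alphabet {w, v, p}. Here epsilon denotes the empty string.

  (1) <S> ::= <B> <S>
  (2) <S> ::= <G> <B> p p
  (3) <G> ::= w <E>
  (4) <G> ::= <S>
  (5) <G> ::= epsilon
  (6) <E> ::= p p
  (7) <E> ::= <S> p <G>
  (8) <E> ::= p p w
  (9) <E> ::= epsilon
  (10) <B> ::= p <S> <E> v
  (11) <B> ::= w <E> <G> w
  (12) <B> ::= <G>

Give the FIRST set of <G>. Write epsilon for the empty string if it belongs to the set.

{epsilon, p, w}

FIRST(<S>) = {p, w}  (via <B> <S>, <G> <B> p p)
FIRST(<G>) = {epsilon, p, w}  (via <S>)
FIRST(<E>) = {epsilon, p, w}  (via <S> p <G>)
FIRST(<B>) = {epsilon, p, w}  (via <G>)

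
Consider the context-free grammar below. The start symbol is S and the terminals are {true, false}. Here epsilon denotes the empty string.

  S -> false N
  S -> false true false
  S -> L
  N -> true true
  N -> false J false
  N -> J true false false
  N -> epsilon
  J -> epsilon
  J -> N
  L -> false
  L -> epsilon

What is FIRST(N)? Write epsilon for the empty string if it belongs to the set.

FIRST(L) = {epsilon, false}
FIRST(S) = {epsilon, false}  (via L)
FIRST(N) = {epsilon, false, true}  (via J true false false)
FIRST(J) = {epsilon, false, true}  (via N)

{epsilon, false, true}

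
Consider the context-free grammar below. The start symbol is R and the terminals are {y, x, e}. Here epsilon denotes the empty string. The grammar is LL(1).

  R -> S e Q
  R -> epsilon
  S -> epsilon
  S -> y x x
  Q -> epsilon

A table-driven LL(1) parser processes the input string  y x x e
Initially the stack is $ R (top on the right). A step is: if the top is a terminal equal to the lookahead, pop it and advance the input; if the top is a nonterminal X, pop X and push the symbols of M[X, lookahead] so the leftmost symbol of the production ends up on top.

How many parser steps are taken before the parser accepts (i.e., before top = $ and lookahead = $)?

     Stack        Input      Action
  1  $ R          y x x e $  expand R -> S e Q
  2  $ Q e S      y x x e $  expand S -> y x x
  3  $ Q e x x y  y x x e $  match y
  4  $ Q e x x    x x e $    match x
  5  $ Q e x      x e $      match x
  6  $ Q e        e $        match e
  7  $ Q          $          expand Q -> epsilon
Accept reached after 7 steps.

7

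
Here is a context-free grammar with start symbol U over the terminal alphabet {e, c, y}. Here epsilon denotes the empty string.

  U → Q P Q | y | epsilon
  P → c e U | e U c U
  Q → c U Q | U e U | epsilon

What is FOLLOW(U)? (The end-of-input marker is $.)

{$, c, e, y}

FIRST(P) = {c, e}
FIRST(U) = {epsilon, c, e, y}  (via Q P Q)
FIRST(Q) = {epsilon, c, e, y}  (via U e U)
FOLLOW(U) includes $ since U is the start symbol.
FOLLOW(U): in P→c e U, the suffix after U is empty, so FOLLOW(U) ⊇ FOLLOW(P) = {$, c, e, y}; in P→e U c U (occurrence 1), U is followed by c U with FIRST {c}; in P→e U c U (occurrence 2), the suffix after U is empty, so FOLLOW(U) ⊇ FOLLOW(P) = {$, c, e, y}; in Q→c U Q, U is followed by Q with FIRST {epsilon, c, e, y}; in Q→c U Q, the suffix after U is nullable, so FOLLOW(U) ⊇ FOLLOW(Q) = {$, c, e, y}; in Q→U e U (occurrence 1), U is followed by e U with FIRST {e}; in Q→U e U (occurrence 2), the suffix after U is empty, so FOLLOW(U) ⊇ FOLLOW(Q) = {$, c, e, y}. Thus FOLLOW(U) = {$, c, e, y}.
FOLLOW(P): in U→Q P Q, P is followed by Q with FIRST {epsilon, c, e, y}; in U→Q P Q, the suffix after P is nullable, so FOLLOW(P) ⊇ FOLLOW(U) = {$, c, e, y}. Thus FOLLOW(P) = {$, c, e, y}.
FOLLOW(Q): in U→Q P Q (occurrence 1), Q is followed by P Q with FIRST {c, e}; in U→Q P Q (occurrence 2), the suffix after Q is empty, so FOLLOW(Q) ⊇ FOLLOW(U) = {$, c, e, y}; in Q→c U Q, the suffix after Q is empty (adds nothing new). Thus FOLLOW(Q) = {$, c, e, y}.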